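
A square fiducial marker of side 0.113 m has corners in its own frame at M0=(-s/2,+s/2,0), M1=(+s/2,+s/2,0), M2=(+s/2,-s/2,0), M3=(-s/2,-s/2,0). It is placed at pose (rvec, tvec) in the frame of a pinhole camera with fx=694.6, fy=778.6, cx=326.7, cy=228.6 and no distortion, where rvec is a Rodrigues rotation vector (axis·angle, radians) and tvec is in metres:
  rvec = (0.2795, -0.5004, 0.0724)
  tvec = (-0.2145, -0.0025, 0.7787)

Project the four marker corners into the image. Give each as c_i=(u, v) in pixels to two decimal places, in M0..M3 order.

Intrinsics K: fx=694.6, fy=778.6, cx=326.7, cy=228.6
Marker side s = 0.113 m; corners in marker frame (Z=0):
  M0 = (-0.0565, +0.0565, 0)
  M1 = (+0.0565, +0.0565, 0)
  M2 = (+0.0565, -0.0565, 0)
  M3 = (-0.0565, -0.0565, 0)
rvec = (0.2795, -0.5004, 0.0724), |rvec| = θ = 0.57772 rad = 33.101°
Rodrigues: sinθ=0.54612, 1−cosθ=0.16229; R = I + sinθ·[k]× + (1−cosθ)·[k]×²:
    [+0.87569 -0.13645 -0.46319]
    [+0.00043 +0.95947 -0.28183]
    [+0.48286 +0.24659 +0.84026]
t = (-0.2145, -0.0025, 0.7787) m
M0: Pc = R·M0+t = (-0.27169, +0.05169, +0.76535); u = 694.6·(-0.27169)/0.76535 + 326.7 = 80.1292, v = 778.6·(+0.05169)/0.76535 + 228.6 = 281.1801
M1: Pc = R·M1+t = (-0.17273, +0.05173, +0.81991); u = 694.6·(-0.17273)/0.81991 + 326.7 = 180.3677, v = 778.6·(+0.05173)/0.81991 + 228.6 = 277.7274
M2: Pc = R·M2+t = (-0.15731, -0.05669, +0.79205); u = 694.6·(-0.15731)/0.79205 + 326.7 = 188.7410, v = 778.6·(-0.05669)/0.79205 + 228.6 = 172.8771
M3: Pc = R·M3+t = (-0.25627, -0.05673, +0.73749); u = 694.6·(-0.25627)/0.73749 + 326.7 = 85.3347, v = 778.6·(-0.05673)/0.73749 + 228.6 = 168.7029

c0=(80.13, 281.18) c1=(180.37, 277.73) c2=(188.74, 172.88) c3=(85.33, 168.70)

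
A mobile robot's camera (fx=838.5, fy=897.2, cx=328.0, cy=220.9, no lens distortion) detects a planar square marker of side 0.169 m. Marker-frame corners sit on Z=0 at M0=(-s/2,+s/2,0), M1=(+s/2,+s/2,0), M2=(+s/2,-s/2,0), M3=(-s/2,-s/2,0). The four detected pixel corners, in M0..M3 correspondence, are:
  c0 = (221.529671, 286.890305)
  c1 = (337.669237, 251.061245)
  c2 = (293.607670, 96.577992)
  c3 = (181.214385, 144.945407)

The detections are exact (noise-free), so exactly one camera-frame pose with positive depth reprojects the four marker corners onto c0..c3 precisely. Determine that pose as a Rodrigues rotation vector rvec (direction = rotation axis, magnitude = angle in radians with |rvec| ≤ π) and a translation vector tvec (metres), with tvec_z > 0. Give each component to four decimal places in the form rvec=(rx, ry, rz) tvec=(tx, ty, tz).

Intrinsics K: fx=838.5, fy=897.2, cx=328.0, cy=220.9
Marker side s = 0.169 m; corners in marker frame (Z=0):
  M0 = (-0.0845, +0.0845, 0)
  M1 = (+0.0845, +0.0845, 0)
  M2 = (+0.0845, -0.0845, 0)
  M3 = (-0.0845, -0.0845, 0)
Detected image corners:
  c0 = (221.529671, 286.890305) px
  c1 = (337.669237, 251.061245) px
  c2 = (293.607670, 96.577992) px
  c3 = (181.214385, 144.945407) px
Planar DLT: solve 8×8 A·h = b for H (H[2,2]=1):
  H  [+546.11492 +247.01652 +256.06241]
  H  [-347.13334 +873.81057 +195.71124]
  H  [-0.50293 -0.00831 +1.00000]
B = K⁻¹H; ‖b₁‖=1.020446, ‖b₂‖=1.020446; λ = 2/(‖b₁‖+‖b₂‖) = 0.979964, sign → tz>0 ⇒ λ=+0.979964
r₁ = λ·B[:,0] = (+0.83104,-0.25781,-0.49285); r₂ = λ·B[:,1] = (+0.29188,+0.95642,-0.00814)
r₃ = r₁×r₂ = (+0.47347,-0.13708,+0.87007); SVD([r₁ r₂ r₃]) → R = UVᵀ:
  R  [+0.83104 +0.29188 +0.47347]
  R  [-0.25781 +0.95642 -0.13708]
  R  [-0.49285 -0.00814 +0.87007]
t = (-0.08407, -0.02751, +0.97996) m
tr R = 2.657538; θ = arccos((tr R − 1)/2) = 0.593892 rad = 34.028°
axis k = ((R−Rᵀ)₃₂, (R−Rᵀ)₁₃, (R−Rᵀ)₂₁) / (2 sinθ) = (+0.115210, +0.863423, -0.491150)
rvec = θ·k = (+0.068423, +0.512780, -0.291690)

rvec=(0.0684, 0.5128, -0.2917) tvec=(-0.0841, -0.0275, 0.9800)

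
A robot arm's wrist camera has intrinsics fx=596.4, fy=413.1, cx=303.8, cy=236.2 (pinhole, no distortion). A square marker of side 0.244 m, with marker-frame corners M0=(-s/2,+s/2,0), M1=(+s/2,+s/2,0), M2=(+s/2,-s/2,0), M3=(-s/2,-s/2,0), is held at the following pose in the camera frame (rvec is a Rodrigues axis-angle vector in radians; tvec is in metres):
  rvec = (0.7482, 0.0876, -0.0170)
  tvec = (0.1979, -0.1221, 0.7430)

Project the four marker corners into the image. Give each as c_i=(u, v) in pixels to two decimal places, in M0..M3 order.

Intrinsics K: fx=596.4, fy=413.1, cx=303.8, cy=236.2
Marker side s = 0.244 m; corners in marker frame (Z=0):
  M0 = (-0.1220, +0.1220, 0)
  M1 = (+0.1220, +0.1220, 0)
  M2 = (+0.1220, -0.1220, 0)
  M3 = (-0.1220, -0.1220, 0)
rvec = (0.7482, 0.0876, -0.0170), |rvec| = θ = 0.75350 rad = 43.173°
Rodrigues: sinθ=0.68420, 1−cosθ=0.27070; R = I + sinθ·[k]× + (1−cosθ)·[k]×²:
    [+0.99620 +0.04669 +0.07348]
    [+0.01581 +0.73296 -0.68009]
    [-0.08561 +0.67867 +0.72943]
t = (0.1979, -0.1221, 0.7430) m
M0: Pc = R·M0+t = (+0.08206, -0.03461, +0.83624); u = 596.4·(+0.08206)/0.83624 + 303.8 = 362.3236, v = 413.1·(-0.03461)/0.83624 + 236.2 = 219.1035
M1: Pc = R·M1+t = (+0.32513, -0.03075, +0.81535); u = 596.4·(+0.32513)/0.81535 + 303.8 = 541.6219, v = 413.1·(-0.03075)/0.81535 + 236.2 = 220.6204
M2: Pc = R·M2+t = (+0.31374, -0.20959, +0.64976); u = 596.4·(+0.31374)/0.64976 + 303.8 = 591.7768, v = 413.1·(-0.20959)/0.64976 + 236.2 = 102.9470
M3: Pc = R·M3+t = (+0.07067, -0.21345, +0.67065); u = 596.4·(+0.07067)/0.67065 + 303.8 = 366.6440, v = 413.1·(-0.21345)/0.67065 + 236.2 = 104.7206

c0=(362.32, 219.10) c1=(541.62, 220.62) c2=(591.78, 102.95) c3=(366.64, 104.72)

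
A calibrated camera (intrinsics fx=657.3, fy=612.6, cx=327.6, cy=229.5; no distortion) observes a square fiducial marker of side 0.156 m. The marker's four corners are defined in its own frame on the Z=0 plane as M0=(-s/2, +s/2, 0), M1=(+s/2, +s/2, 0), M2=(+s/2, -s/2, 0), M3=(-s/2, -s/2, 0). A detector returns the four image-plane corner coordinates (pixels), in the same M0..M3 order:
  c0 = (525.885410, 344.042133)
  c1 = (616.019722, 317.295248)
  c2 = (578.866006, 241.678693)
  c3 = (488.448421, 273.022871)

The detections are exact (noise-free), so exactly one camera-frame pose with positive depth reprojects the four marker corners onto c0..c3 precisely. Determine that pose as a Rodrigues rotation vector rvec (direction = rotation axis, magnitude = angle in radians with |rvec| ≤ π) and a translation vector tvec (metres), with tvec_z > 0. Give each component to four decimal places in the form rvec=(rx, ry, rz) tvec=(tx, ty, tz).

Intrinsics K: fx=657.3, fy=612.6, cx=327.6, cy=229.5
Marker side s = 0.156 m; corners in marker frame (Z=0):
  M0 = (-0.0780, +0.0780, 0)
  M1 = (+0.0780, +0.0780, 0)
  M2 = (+0.0780, -0.0780, 0)
  M3 = (-0.0780, -0.0780, 0)
Detected image corners:
  c0 = (525.885410, 344.042133) px
  c1 = (616.019722, 317.295248) px
  c2 = (578.866006, 241.678693) px
  c3 = (488.448421, 273.022871) px
Planar DLT: solve 8×8 A·h = b for H (H[2,2]=1):
  H  [+391.68880 +327.45728 +551.34558]
  H  [-285.54723 +516.63464 +294.85072]
  H  [-0.33857 +0.15999 +1.00000]
B = K⁻¹H; ‖b₁‖=0.902457, ‖b₂‖=0.902457; λ = 2/(‖b₁‖+‖b₂‖) = 1.108086, sign → tz>0 ⇒ λ=+1.108086
r₁ = λ·B[:,0] = (+0.84730,-0.37596,-0.37516); r₂ = λ·B[:,1] = (+0.46368,+0.86809,+0.17728)
r₃ = r₁×r₂ = (+0.25902,-0.32416,+0.90985); SVD([r₁ r₂ r₃]) → R = UVᵀ:
  R  [+0.84730 +0.46368 +0.25902]
  R  [-0.37596 +0.86809 -0.32416]
  R  [-0.37516 +0.17728 +0.90985]
t = (+0.37719, +0.11821, +1.10809) m
tr R = 2.625234; θ = arccos((tr R − 1)/2) = 0.622168 rad = 35.648°
axis k = ((R−Rᵀ)₃₂, (R−Rᵀ)₁₃, (R−Rᵀ)₂₁) / (2 sinθ) = (+0.430198, +0.544086, -0.720348)
rvec = θ·k = (+0.267655, +0.338513, -0.448177)

rvec=(0.2677, 0.3385, -0.4482) tvec=(0.3772, 0.1182, 1.1081)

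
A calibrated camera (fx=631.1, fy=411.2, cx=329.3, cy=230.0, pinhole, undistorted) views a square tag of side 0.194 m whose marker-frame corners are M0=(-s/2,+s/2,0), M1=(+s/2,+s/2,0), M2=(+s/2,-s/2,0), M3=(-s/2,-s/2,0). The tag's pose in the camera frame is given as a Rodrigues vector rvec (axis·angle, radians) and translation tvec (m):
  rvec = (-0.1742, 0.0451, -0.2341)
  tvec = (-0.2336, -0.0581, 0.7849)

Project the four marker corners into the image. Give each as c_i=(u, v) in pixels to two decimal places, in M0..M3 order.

c0=(78.64, 260.73) c1=(232.55, 236.47) c2=(201.98, 140.66) c3=(54.81, 164.44)

Intrinsics K: fx=631.1, fy=411.2, cx=329.3, cy=230.0
Marker side s = 0.194 m; corners in marker frame (Z=0):
  M0 = (-0.0970, +0.0970, 0)
  M1 = (+0.0970, +0.0970, 0)
  M2 = (+0.0970, -0.0970, 0)
  M3 = (-0.0970, -0.0970, 0)
rvec = (-0.1742, 0.0451, -0.2341), |rvec| = θ = 0.29527 rad = 16.918°
Rodrigues: sinθ=0.29100, 1−cosθ=0.04328; R = I + sinθ·[k]× + (1−cosθ)·[k]×²:
    [+0.97179 +0.22681 +0.06469]
    [-0.23461 +0.95773 +0.16644]
    [-0.02421 -0.17692 +0.98393]
t = (-0.2336, -0.0581, 0.7849) m
M0: Pc = R·M0+t = (-0.30586, +0.05756, +0.77009); u = 631.1·(-0.30586)/0.77009 + 329.3 = 78.6401, v = 411.2·(+0.05756)/0.77009 + 230.0 = 260.7338
M1: Pc = R·M1+t = (-0.11734, +0.01204, +0.76539); u = 631.1·(-0.11734)/0.76539 + 329.3 = 232.5513, v = 411.2·(+0.01204)/0.76539 + 230.0 = 236.4699
M2: Pc = R·M2+t = (-0.16134, -0.17376, +0.79971); u = 631.1·(-0.16134)/0.79971 + 329.3 = 201.9792, v = 411.2·(-0.17376)/0.79971 + 230.0 = 140.6565
M3: Pc = R·M3+t = (-0.34986, -0.12824, +0.80441); u = 631.1·(-0.34986)/0.80441 + 329.3 = 54.8136, v = 411.2·(-0.12824)/0.80441 + 230.0 = 164.4445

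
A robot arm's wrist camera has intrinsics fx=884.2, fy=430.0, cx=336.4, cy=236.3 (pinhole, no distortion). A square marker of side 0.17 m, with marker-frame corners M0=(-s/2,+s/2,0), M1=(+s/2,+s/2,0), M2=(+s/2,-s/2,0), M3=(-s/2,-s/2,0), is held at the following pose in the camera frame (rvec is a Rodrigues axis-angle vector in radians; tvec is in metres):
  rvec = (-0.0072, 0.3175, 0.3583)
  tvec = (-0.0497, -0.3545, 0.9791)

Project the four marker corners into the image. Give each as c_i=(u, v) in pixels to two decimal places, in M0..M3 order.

Intrinsics K: fx=884.2, fy=430.0, cx=336.4, cy=236.3
Marker side s = 0.17 m; corners in marker frame (Z=0):
  M0 = (-0.0850, +0.0850, 0)
  M1 = (+0.0850, +0.0850, 0)
  M2 = (+0.0850, -0.0850, 0)
  M3 = (-0.0850, -0.0850, 0)
rvec = (-0.0072, 0.3175, 0.3583), |rvec| = θ = 0.47879 rad = 27.432°
Rodrigues: sinθ=0.46070, 1−cosθ=0.11245; R = I + sinθ·[k]× + (1−cosθ)·[k]×²:
    [+0.88758 -0.34589 +0.30424]
    [+0.34365 +0.93700 +0.06273]
    [-0.30677 +0.04887 +0.95053]
t = (-0.0497, -0.3545, 0.9791) m
M0: Pc = R·M0+t = (-0.15454, -0.30406, +1.00933); u = 884.2·(-0.15454)/1.00933 + 336.4 = 201.0147, v = 430.0·(-0.30406)/1.00933 + 236.3 = 106.7608
M1: Pc = R·M1+t = (-0.00366, -0.24564, +0.95718); u = 884.2·(-0.00366)/0.95718 + 336.4 = 333.0226, v = 430.0·(-0.24564)/0.95718 + 236.3 = 125.9472
M2: Pc = R·M2+t = (+0.05514, -0.40494, +0.94887); u = 884.2·(+0.05514)/0.94887 + 336.4 = 387.7864, v = 430.0·(-0.40494)/0.94887 + 236.3 = 52.7952
M3: Pc = R·M3+t = (-0.09574, -0.46336, +1.00102); u = 884.2·(-0.09574)/1.00102 + 336.4 = 251.8297, v = 430.0·(-0.46336)/1.00102 + 236.3 = 37.2606

c0=(201.01, 106.76) c1=(333.02, 125.95) c2=(387.79, 52.80) c3=(251.83, 37.26)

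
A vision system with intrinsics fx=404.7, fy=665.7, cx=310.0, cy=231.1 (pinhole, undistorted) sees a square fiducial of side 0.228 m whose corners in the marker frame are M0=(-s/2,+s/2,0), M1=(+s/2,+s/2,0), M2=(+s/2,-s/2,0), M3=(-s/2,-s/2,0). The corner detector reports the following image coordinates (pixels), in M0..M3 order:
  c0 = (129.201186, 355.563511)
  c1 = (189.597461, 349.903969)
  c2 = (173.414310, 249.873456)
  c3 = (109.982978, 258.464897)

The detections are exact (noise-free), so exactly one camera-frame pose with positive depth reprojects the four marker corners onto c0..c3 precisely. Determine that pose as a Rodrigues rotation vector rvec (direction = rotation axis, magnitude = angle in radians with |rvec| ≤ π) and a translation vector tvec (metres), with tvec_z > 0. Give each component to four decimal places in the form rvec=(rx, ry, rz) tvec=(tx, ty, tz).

Intrinsics K: fx=404.7, fy=665.7, cx=310.0, cy=231.1
Marker side s = 0.228 m; corners in marker frame (Z=0):
  M0 = (-0.1140, +0.1140, 0)
  M1 = (+0.1140, +0.1140, 0)
  M2 = (+0.1140, -0.1140, 0)
  M3 = (-0.1140, -0.1140, 0)
Detected image corners:
  c0 = (129.201186, 355.563511) px
  c1 = (189.597461, 349.903969) px
  c2 = (173.414310, 249.873456) px
  c3 = (109.982978, 258.464897) px
Planar DLT: solve 8×8 A·h = b for H (H[2,2]=1):
  H  [+254.41321 +114.93464 +150.40103]
  H  [-65.23796 +507.22924 +304.88596]
  H  [-0.11259 +0.24719 +1.00000]
B = K⁻¹H; ‖b₁‖=0.726100, ‖b₂‖=0.726100; λ = 2/(‖b₁‖+‖b₂‖) = 1.377221, sign → tz>0 ⇒ λ=+1.377221
r₁ = λ·B[:,0] = (+0.98457,-0.08113,-0.15507); r₂ = λ·B[:,1] = (+0.13035,+0.93119,+0.34044)
r₃ = r₁×r₂ = (+0.11678,-0.35540,+0.92739); SVD([r₁ r₂ r₃]) → R = UVᵀ:
  R  [+0.98457 +0.13035 +0.11678]
  R  [-0.08113 +0.93119 -0.35540]
  R  [-0.15507 +0.34044 +0.92739]
t = (-0.54313, +0.15265, +1.37722) m
tr R = 2.843145; θ = arccos((tr R − 1)/2) = 0.398684 rad = 22.843°
axis k = ((R−Rᵀ)₃₂, (R−Rᵀ)₁₃, (R−Rᵀ)₂₁) / (2 sinθ) = (+0.896222, +0.350127, -0.272391)
rvec = θ·k = (+0.357310, +0.139590, -0.108598)

rvec=(0.3573, 0.1396, -0.1086) tvec=(-0.5431, 0.1527, 1.3772)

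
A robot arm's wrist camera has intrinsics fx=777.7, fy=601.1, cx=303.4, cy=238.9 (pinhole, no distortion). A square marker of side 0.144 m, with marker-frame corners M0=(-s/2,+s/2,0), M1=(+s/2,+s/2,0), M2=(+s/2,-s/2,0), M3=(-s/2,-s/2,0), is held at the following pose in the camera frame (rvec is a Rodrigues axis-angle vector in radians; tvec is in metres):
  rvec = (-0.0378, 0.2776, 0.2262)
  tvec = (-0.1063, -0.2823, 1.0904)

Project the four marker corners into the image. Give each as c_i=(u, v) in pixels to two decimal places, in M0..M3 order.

c0=(170.23, 115.56) c1=(263.30, 128.46) c2=(287.02, 49.83) c3=(193.17, 39.75)

Intrinsics K: fx=777.7, fy=601.1, cx=303.4, cy=238.9
Marker side s = 0.144 m; corners in marker frame (Z=0):
  M0 = (-0.0720, +0.0720, 0)
  M1 = (+0.0720, +0.0720, 0)
  M2 = (+0.0720, -0.0720, 0)
  M3 = (-0.0720, -0.0720, 0)
rvec = (-0.0378, 0.2776, 0.2262), |rvec| = θ = 0.36008 rad = 20.631°
Rodrigues: sinθ=0.35235, 1−cosθ=0.06413; R = I + sinθ·[k]× + (1−cosθ)·[k]×²:
    [+0.93658 -0.22653 +0.26741]
    [+0.21615 +0.97399 +0.06805]
    [-0.27587 -0.00593 +0.96118]
t = (-0.1063, -0.2823, 1.0904) m
M0: Pc = R·M0+t = (-0.19004, -0.22774, +1.10984); u = 777.7·(-0.19004)/1.10984 + 303.4 = 170.2297, v = 601.1·(-0.22774)/1.10984 + 238.9 = 115.5555
M1: Pc = R·M1+t = (-0.05518, -0.19661, +1.07011); u = 777.7·(-0.05518)/1.07011 + 303.4 = 263.3003, v = 601.1·(-0.19661)/1.07011 + 238.9 = 128.4607
M2: Pc = R·M2+t = (-0.02256, -0.33686, +1.07096); u = 777.7·(-0.02256)/1.07096 + 303.4 = 287.0205, v = 601.1·(-0.33686)/1.07096 + 238.9 = 49.8285
M3: Pc = R·M3+t = (-0.15742, -0.36799, +1.11069); u = 777.7·(-0.15742)/1.11069 + 303.4 = 193.1731, v = 601.1·(-0.36799)/1.11069 + 238.9 = 39.7455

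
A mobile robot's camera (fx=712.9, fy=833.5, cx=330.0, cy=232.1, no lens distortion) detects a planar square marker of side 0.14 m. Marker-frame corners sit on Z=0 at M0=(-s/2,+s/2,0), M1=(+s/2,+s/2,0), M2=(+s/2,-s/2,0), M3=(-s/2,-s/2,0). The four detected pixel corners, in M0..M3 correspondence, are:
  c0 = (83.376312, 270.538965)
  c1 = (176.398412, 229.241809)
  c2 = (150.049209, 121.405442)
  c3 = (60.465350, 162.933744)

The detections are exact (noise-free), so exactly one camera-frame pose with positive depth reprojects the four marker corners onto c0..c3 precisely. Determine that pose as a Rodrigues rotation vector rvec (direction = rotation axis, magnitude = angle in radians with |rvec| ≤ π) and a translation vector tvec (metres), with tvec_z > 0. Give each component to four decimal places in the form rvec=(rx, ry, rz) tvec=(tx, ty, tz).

Intrinsics K: fx=712.9, fy=833.5, cx=330.0, cy=232.1
Marker side s = 0.14 m; corners in marker frame (Z=0):
  M0 = (-0.0700, +0.0700, 0)
  M1 = (+0.0700, +0.0700, 0)
  M2 = (+0.0700, -0.0700, 0)
  M3 = (-0.0700, -0.0700, 0)
Detected image corners:
  c0 = (83.376312, 270.538965) px
  c1 = (176.398412, 229.241809) px
  c2 = (150.049209, 121.405442) px
  c3 = (60.465350, 162.933744) px
Planar DLT: solve 8×8 A·h = b for H (H[2,2]=1):
  H  [+639.30956 +147.62388 +117.02168]
  H  [-316.90779 +722.38841 +195.28121]
  H  [-0.10758 -0.23996 +1.00000]
B = K⁻¹H; ‖b₁‖=1.015012, ‖b₂‖=1.015012; λ = 2/(‖b₁‖+‖b₂‖) = 0.985210, sign → tz>0 ⇒ λ=+0.985210
r₁ = λ·B[:,0] = (+0.93257,-0.34508,-0.10599); r₂ = λ·B[:,1] = (+0.31345,+0.91971,-0.23641)
r₃ = r₁×r₂ = (+0.17906,+0.18725,+0.96585); SVD([r₁ r₂ r₃]) → R = UVᵀ:
  R  [+0.93257 +0.31345 +0.17906]
  R  [-0.34508 +0.91971 +0.18725]
  R  [-0.10599 -0.23641 +0.96585]
t = (-0.29433, -0.04352, +0.98521) m
tr R = 2.818133; θ = arccos((tr R − 1)/2) = 0.429759 rad = 24.623°
axis k = ((R−Rᵀ)₃₂, (R−Rᵀ)₁₃, (R−Rᵀ)₂₁) / (2 sinθ) = (-0.508413, +0.342068, -0.790257)
rvec = θ·k = (-0.218495, +0.147006, -0.339620)

rvec=(-0.2185, 0.1470, -0.3396) tvec=(-0.2943, -0.0435, 0.9852)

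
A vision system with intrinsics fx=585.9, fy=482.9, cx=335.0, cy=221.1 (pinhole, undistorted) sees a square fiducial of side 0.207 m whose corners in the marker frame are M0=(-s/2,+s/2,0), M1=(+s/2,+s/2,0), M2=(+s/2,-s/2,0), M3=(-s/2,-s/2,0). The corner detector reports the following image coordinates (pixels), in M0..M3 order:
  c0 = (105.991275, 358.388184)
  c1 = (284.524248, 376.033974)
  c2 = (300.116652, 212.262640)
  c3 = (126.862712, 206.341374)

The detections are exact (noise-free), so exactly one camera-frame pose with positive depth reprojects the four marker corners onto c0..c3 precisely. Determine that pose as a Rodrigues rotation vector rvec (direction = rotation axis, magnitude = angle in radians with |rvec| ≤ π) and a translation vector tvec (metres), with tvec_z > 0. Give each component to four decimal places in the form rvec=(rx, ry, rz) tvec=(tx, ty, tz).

rvec=(-0.1230, 0.2192, 0.0579) tvec=(-0.1455, 0.0865, 0.6382)

Intrinsics K: fx=585.9, fy=482.9, cx=335.0, cy=221.1
Marker side s = 0.207 m; corners in marker frame (Z=0):
  M0 = (-0.1035, +0.1035, 0)
  M1 = (+0.1035, +0.1035, 0)
  M2 = (+0.1035, -0.1035, 0)
  M3 = (-0.1035, -0.1035, 0)
Detected image corners:
  c0 = (105.991275, 358.388184) px
  c1 = (284.524248, 376.033974) px
  c2 = (300.116652, 212.262640) px
  c3 = (126.862712, 206.341374) px
Planar DLT: solve 8×8 A·h = b for H (H[2,2]=1):
  H  [+778.93860 -125.47708 +201.40211]
  H  [-43.11057 +709.72586 +286.56883]
  H  [-0.34520 -0.18077 +1.00000]
B = K⁻¹H; ‖b₁‖=1.566895, ‖b₂‖=1.566895; λ = 2/(‖b₁‖+‖b₂‖) = 0.638205, sign → tz>0 ⇒ λ=+0.638205
r₁ = λ·B[:,0] = (+0.97444,+0.04389,-0.22031); r₂ = λ·B[:,1] = (-0.07071,+0.99080,-0.11537)
r₃ = r₁×r₂ = (+0.21322,+0.12800,+0.96858); SVD([r₁ r₂ r₃]) → R = UVᵀ:
  R  [+0.97444 -0.07071 +0.21322]
  R  [+0.04389 +0.99080 +0.12800]
  R  [-0.22031 -0.11537 +0.96858]
t = (-0.14552, +0.08652, +0.63821) m
tr R = 2.933829; θ = arccos((tr R − 1)/2) = 0.257953 rad = 14.780°
axis k = ((R−Rᵀ)₃₂, (R−Rᵀ)₁₃, (R−Rᵀ)₂₁) / (2 sinθ) = (-0.477000, +0.849712, +0.224635)
rvec = θ·k = (-0.123043, +0.219185, +0.057945)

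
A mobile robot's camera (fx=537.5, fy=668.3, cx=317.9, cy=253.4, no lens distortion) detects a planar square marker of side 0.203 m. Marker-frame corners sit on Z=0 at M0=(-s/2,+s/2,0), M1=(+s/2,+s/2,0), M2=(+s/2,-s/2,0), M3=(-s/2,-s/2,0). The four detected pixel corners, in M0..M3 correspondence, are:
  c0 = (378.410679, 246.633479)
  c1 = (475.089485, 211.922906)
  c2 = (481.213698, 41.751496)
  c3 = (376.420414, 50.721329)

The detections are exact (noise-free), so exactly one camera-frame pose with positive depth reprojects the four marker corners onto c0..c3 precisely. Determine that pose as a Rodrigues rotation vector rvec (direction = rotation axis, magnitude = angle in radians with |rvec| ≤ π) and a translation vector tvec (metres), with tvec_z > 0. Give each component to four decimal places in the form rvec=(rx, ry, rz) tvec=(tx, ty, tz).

Intrinsics K: fx=537.5, fy=668.3, cx=317.9, cy=253.4
Marker side s = 0.203 m; corners in marker frame (Z=0):
  M0 = (-0.1015, +0.1015, 0)
  M1 = (+0.1015, +0.1015, 0)
  M2 = (+0.1015, -0.1015, 0)
  M3 = (-0.1015, -0.1015, 0)
Detected image corners:
  c0 = (378.410679, 246.633479) px
  c1 = (475.089485, 211.922906) px
  c2 = (481.213698, 41.751496) px
  c3 = (376.420414, 50.721329) px
Planar DLT: solve 8×8 A·h = b for H (H[2,2]=1):
  H  [+812.77767 +164.57262 +431.53325]
  H  [-8.03520 +953.66951 +140.76248]
  H  [+0.74191 +0.41203 +1.00000]
B = K⁻¹H; ‖b₁‖=1.337367, ‖b₂‖=1.337367; λ = 2/(‖b₁‖+‖b₂‖) = 0.747738, sign → tz>0 ⇒ λ=+0.747738
r₁ = λ·B[:,0] = (+0.80258,-0.21934,+0.55475); r₂ = λ·B[:,1] = (+0.04673,+0.95021,+0.30809)
r₃ = r₁×r₂ = (-0.59471,-0.22135,+0.77287); SVD([r₁ r₂ r₃]) → R = UVᵀ:
  R  [+0.80258 +0.04673 -0.59471]
  R  [-0.21934 +0.95021 -0.22135]
  R  [+0.55475 +0.30809 +0.77287]
t = (+0.15808, -0.12603, +0.74774) m
tr R = 2.525662; θ = arccos((tr R − 1)/2) = 0.703116 rad = 40.286°
axis k = ((R−Rᵀ)₃₂, (R−Rᵀ)₁₃, (R−Rᵀ)₂₁) / (2 sinθ) = (+0.409402, -0.888853, -0.205740)
rvec = θ·k = (+0.287858, -0.624967, -0.144660)

rvec=(0.2879, -0.6250, -0.1447) tvec=(0.1581, -0.1260, 0.7477)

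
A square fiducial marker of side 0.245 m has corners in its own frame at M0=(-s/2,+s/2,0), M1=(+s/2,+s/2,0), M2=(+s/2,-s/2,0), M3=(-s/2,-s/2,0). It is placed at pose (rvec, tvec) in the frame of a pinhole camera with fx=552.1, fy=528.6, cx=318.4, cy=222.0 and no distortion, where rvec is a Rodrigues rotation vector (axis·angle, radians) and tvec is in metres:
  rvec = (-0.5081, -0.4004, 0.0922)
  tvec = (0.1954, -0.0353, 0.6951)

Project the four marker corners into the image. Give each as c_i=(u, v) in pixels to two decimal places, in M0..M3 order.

c0=(397.09, 265.66) c1=(570.42, 295.28) c2=(530.37, 142.84) c3=(381.46, 99.88)

Intrinsics K: fx=552.1, fy=528.6, cx=318.4, cy=222.0
Marker side s = 0.245 m; corners in marker frame (Z=0):
  M0 = (-0.1225, +0.1225, 0)
  M1 = (+0.1225, +0.1225, 0)
  M2 = (+0.1225, -0.1225, 0)
  M3 = (-0.1225, -0.1225, 0)
rvec = (-0.5081, -0.4004, 0.0922), |rvec| = θ = 0.65344 rad = 37.439°
Rodrigues: sinθ=0.60792, 1−cosθ=0.20600; R = I + sinθ·[k]× + (1−cosθ)·[k]×²:
    [+0.91855 +0.01238 -0.39511]
    [+0.18393 +0.87134 +0.45489]
    [+0.34991 -0.49052 +0.79810]
t = (0.1954, -0.0353, 0.6951) m
M0: Pc = R·M0+t = (+0.08439, +0.04891, +0.59215); u = 552.1·(+0.08439)/0.59215 + 318.4 = 397.0859, v = 528.6·(+0.04891)/0.59215 + 222.0 = 265.6594
M1: Pc = R·M1+t = (+0.30944, +0.09397, +0.67788); u = 552.1·(+0.30944)/0.67788 + 318.4 = 570.4242, v = 528.6·(+0.09397)/0.67788 + 222.0 = 295.2777
M2: Pc = R·M2+t = (+0.30641, -0.11951, +0.79805); u = 552.1·(+0.30641)/0.79805 + 318.4 = 530.3749, v = 528.6·(-0.11951)/0.79805 + 222.0 = 142.8422
M3: Pc = R·M3+t = (+0.08136, -0.16457, +0.71232); u = 552.1·(+0.08136)/0.71232 + 318.4 = 381.4607, v = 528.6·(-0.16457)/0.71232 + 222.0 = 99.8755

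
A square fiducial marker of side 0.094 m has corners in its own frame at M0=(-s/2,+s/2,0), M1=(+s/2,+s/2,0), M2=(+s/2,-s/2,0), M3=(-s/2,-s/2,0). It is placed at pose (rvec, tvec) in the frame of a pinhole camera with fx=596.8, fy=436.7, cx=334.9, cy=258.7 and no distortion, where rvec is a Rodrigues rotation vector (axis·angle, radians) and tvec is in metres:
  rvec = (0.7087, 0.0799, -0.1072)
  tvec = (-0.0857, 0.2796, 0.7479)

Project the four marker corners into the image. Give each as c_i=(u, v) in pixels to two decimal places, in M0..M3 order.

c0=(238.59, 436.19) c1=(309.26, 434.78) c2=(297.21, 406.31) c3=(220.80, 408.24)

Intrinsics K: fx=596.8, fy=436.7, cx=334.9, cy=258.7
Marker side s = 0.094 m; corners in marker frame (Z=0):
  M0 = (-0.0470, +0.0470, 0)
  M1 = (+0.0470, +0.0470, 0)
  M2 = (+0.0470, -0.0470, 0)
  M3 = (-0.0470, -0.0470, 0)
rvec = (0.7087, 0.0799, -0.1072), |rvec| = θ = 0.72120 rad = 41.322°
Rodrigues: sinθ=0.66029, 1−cosθ=0.24899; R = I + sinθ·[k]× + (1−cosθ)·[k]×²:
    [+0.99144 +0.12525 +0.03678]
    [-0.07104 +0.75407 -0.65294]
    [-0.10952 +0.64474 +0.75651]
t = (-0.0857, 0.2796, 0.7479) m
M0: Pc = R·M0+t = (-0.12641, +0.31838, +0.78335); u = 596.8·(-0.12641)/0.78335 + 334.9 = 238.5931, v = 436.7·(+0.31838)/0.78335 + 258.7 = 436.1897
M1: Pc = R·M1+t = (-0.03322, +0.31170, +0.77306); u = 596.8·(-0.03322)/0.77306 + 334.9 = 309.2577, v = 436.7·(+0.31170)/0.77306 + 258.7 = 434.7811
M2: Pc = R·M2+t = (-0.04499, +0.24082, +0.71245); u = 596.8·(-0.04499)/0.71245 + 334.9 = 297.2139, v = 436.7·(+0.24082)/0.71245 + 258.7 = 406.3119
M3: Pc = R·M3+t = (-0.13818, +0.24750, +0.72274); u = 596.8·(-0.13818)/0.72274 + 334.9 = 220.7952, v = 436.7·(+0.24750)/0.72274 + 258.7 = 408.2441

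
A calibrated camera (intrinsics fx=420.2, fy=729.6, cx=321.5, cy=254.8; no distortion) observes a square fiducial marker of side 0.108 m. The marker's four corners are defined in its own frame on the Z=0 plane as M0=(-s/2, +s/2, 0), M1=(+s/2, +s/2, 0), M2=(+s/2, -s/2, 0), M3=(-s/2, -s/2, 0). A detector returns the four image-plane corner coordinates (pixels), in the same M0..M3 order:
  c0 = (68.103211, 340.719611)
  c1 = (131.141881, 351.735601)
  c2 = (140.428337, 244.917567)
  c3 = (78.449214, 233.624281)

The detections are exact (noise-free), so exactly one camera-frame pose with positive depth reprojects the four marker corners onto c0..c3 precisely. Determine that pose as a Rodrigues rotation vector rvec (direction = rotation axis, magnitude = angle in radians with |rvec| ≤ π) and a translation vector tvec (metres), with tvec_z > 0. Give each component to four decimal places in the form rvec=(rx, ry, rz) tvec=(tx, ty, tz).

rvec=(-0.1090, -0.0349, 0.1037) tvec=(-0.3781, 0.0377, 0.7326)

Intrinsics K: fx=420.2, fy=729.6, cx=321.5, cy=254.8
Marker side s = 0.108 m; corners in marker frame (Z=0):
  M0 = (-0.0540, +0.0540, 0)
  M1 = (+0.0540, +0.0540, 0)
  M2 = (+0.0540, -0.0540, 0)
  M3 = (-0.0540, -0.0540, 0)
Detected image corners:
  c0 = (68.103211, 340.719611) px
  c1 = (131.141881, 351.735601) px
  c2 = (140.428337, 244.917567) px
  c3 = (78.449214, 233.624281) px
Planar DLT: solve 8×8 A·h = b for H (H[2,2]=1):
  H  [+582.89845 -106.63426 +104.63765]
  H  [+114.92308 +946.21678 +292.32601]
  H  [+0.03972 -0.15071 +1.00000]
B = K⁻¹H; ‖b₁‖=1.364961, ‖b₂‖=1.364961; λ = 2/(‖b₁‖+‖b₂‖) = 0.732622, sign → tz>0 ⇒ λ=+0.732622
r₁ = λ·B[:,0] = (+0.99402,+0.10524,+0.02910); r₂ = λ·B[:,1] = (-0.10144,+0.98870,-0.11041)
r₃ = r₁×r₂ = (-0.04039,+0.10680,+0.99346); SVD([r₁ r₂ r₃]) → R = UVᵀ:
  R  [+0.99402 -0.10144 -0.04039]
  R  [+0.10524 +0.98870 +0.10680]
  R  [+0.02910 -0.11041 +0.99346]
t = (-0.37810, +0.03768, +0.73262) m
tr R = 2.976177; θ = arccos((tr R − 1)/2) = 0.154502 rad = 8.852°
axis k = ((R−Rᵀ)₃₂, (R−Rᵀ)₁₃, (R−Rᵀ)₂₁) / (2 sinθ) = (-0.705754, -0.225796, +0.671511)
rvec = θ·k = (-0.109040, -0.034886, +0.103750)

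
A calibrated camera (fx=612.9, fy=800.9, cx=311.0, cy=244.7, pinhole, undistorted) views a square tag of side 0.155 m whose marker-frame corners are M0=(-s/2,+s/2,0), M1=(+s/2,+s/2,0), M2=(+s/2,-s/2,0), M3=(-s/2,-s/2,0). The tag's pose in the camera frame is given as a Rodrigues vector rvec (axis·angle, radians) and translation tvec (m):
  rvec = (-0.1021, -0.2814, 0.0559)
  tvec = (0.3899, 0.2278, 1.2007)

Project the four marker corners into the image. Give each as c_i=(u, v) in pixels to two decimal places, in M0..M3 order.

c0=(474.50, 449.47) c1=(543.86, 449.39) c2=(543.83, 346.37) c3=(475.46, 342.77)

Intrinsics K: fx=612.9, fy=800.9, cx=311.0, cy=244.7
Marker side s = 0.155 m; corners in marker frame (Z=0):
  M0 = (-0.0775, +0.0775, 0)
  M1 = (+0.0775, +0.0775, 0)
  M2 = (+0.0775, -0.0775, 0)
  M3 = (-0.0775, -0.0775, 0)
rvec = (-0.1021, -0.2814, 0.0559), |rvec| = θ = 0.30452 rad = 17.448°
Rodrigues: sinθ=0.29984, 1−cosθ=0.04601; R = I + sinθ·[k]× + (1−cosθ)·[k]×²:
    [+0.95916 -0.04079 -0.27990]
    [+0.06929 +0.99328 +0.09272]
    [+0.27424 -0.10833 +0.95554]
t = (0.3899, 0.2278, 1.2007) m
M0: Pc = R·M0+t = (+0.31240, +0.29941, +1.17105); u = 612.9·(+0.31240)/1.17105 + 311.0 = 474.5049, v = 800.9·(+0.29941)/1.17105 + 244.7 = 449.4703
M1: Pc = R·M1+t = (+0.46107, +0.31015, +1.21356); u = 612.9·(+0.46107)/1.21356 + 311.0 = 543.8627, v = 800.9·(+0.31015)/1.21356 + 244.7 = 449.3863
M2: Pc = R·M2+t = (+0.46740, +0.15619, +1.23035); u = 612.9·(+0.46740)/1.23035 + 311.0 = 543.8338, v = 800.9·(+0.15619)/1.23035 + 244.7 = 346.3733
M3: Pc = R·M3+t = (+0.31873, +0.14545, +1.18784); u = 612.9·(+0.31873)/1.18784 + 311.0 = 475.4554, v = 800.9·(+0.14545)/1.18784 + 244.7 = 342.7698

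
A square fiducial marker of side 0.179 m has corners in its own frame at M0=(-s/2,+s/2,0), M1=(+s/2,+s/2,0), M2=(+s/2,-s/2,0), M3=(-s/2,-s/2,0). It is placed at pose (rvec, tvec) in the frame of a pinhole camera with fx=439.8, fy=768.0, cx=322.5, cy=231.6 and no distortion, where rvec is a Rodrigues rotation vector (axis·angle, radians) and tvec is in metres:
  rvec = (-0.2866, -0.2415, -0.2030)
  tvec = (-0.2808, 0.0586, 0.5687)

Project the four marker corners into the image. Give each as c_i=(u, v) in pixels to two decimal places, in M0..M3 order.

c0=(31.88, 462.74) c1=(187.35, 404.33) c2=(167.76, 181.60) c3=(23.11, 216.87)

Intrinsics K: fx=439.8, fy=768.0, cx=322.5, cy=231.6
Marker side s = 0.179 m; corners in marker frame (Z=0):
  M0 = (-0.0895, +0.0895, 0)
  M1 = (+0.0895, +0.0895, 0)
  M2 = (+0.0895, -0.0895, 0)
  M3 = (-0.0895, -0.0895, 0)
rvec = (-0.2866, -0.2415, -0.2030), |rvec| = θ = 0.42623 rad = 24.421°
Rodrigues: sinθ=0.41344, 1−cosθ=0.08947; R = I + sinθ·[k]× + (1−cosθ)·[k]×²:
    [+0.95098 +0.23100 -0.20560]
    [-0.16282 +0.93925 +0.30214]
    [+0.26291 -0.25386 +0.93083]
t = (-0.2808, 0.0586, 0.5687) m
M0: Pc = R·M0+t = (-0.34524, +0.15724, +0.52245); u = 439.8·(-0.34524)/0.52245 + 322.5 = 31.8766, v = 768.0·(+0.15724)/0.52245 + 231.6 = 462.7364
M1: Pc = R·M1+t = (-0.17501, +0.12809, +0.56951); u = 439.8·(-0.17501)/0.56951 + 322.5 = 187.3475, v = 768.0·(+0.12809)/0.56951 + 231.6 = 404.3337
M2: Pc = R·M2+t = (-0.21636, -0.04004, +0.61495); u = 439.8·(-0.21636)/0.61495 + 322.5 = 167.7629, v = 768.0·(-0.04004)/0.61495 + 231.6 = 181.6000
M3: Pc = R·M3+t = (-0.38659, -0.01089, +0.56789); u = 439.8·(-0.38659)/0.56789 + 322.5 = 23.1094, v = 768.0·(-0.01089)/0.56789 + 231.6 = 216.8719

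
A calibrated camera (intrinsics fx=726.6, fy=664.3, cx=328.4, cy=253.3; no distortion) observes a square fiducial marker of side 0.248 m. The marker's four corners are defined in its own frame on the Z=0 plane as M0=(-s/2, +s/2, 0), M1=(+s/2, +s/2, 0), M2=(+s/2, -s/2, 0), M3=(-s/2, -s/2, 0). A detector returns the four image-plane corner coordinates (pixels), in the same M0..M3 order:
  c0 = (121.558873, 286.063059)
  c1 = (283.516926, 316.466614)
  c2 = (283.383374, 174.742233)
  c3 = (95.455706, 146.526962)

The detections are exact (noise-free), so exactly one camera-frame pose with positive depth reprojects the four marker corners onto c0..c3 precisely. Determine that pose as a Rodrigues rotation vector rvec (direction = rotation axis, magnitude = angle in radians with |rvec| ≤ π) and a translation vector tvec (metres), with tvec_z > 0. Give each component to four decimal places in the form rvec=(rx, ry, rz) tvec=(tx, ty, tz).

Intrinsics K: fx=726.6, fy=664.3, cx=328.4, cy=253.3
Marker side s = 0.248 m; corners in marker frame (Z=0):
  M0 = (-0.1240, +0.1240, 0)
  M1 = (+0.1240, +0.1240, 0)
  M2 = (+0.1240, -0.1240, 0)
  M3 = (-0.1240, -0.1240, 0)
Detected image corners:
  c0 = (121.558873, 286.063059) px
  c1 = (283.516926, 316.466614) px
  c2 = (283.383374, 174.742233) px
  c3 = (95.455706, 146.526962) px
Planar DLT: solve 8×8 A·h = b for H (H[2,2]=1):
  H  [+664.10729 +174.24008 +194.41123]
  H  [+74.52883 +708.49226 +235.94714]
  H  [-0.19047 +0.61286 +1.00000]
B = K⁻¹H; ‖b₁‖=1.034697, ‖b₂‖=1.034697; λ = 2/(‖b₁‖+‖b₂‖) = 0.966466, sign → tz>0 ⇒ λ=+0.966466
r₁ = λ·B[:,0] = (+0.96654,+0.17862,-0.18409); r₂ = λ·B[:,1] = (-0.03594,+0.80491,+0.59231)
r₃ = r₁×r₂ = (+0.25397,-0.56587,+0.78440); SVD([r₁ r₂ r₃]) → R = UVᵀ:
  R  [+0.96654 -0.03594 +0.25397]
  R  [+0.17862 +0.80491 -0.56587]
  R  [-0.18409 +0.59231 +0.78440]
t = (-0.17822, -0.02525, +0.96647) m
tr R = 2.555858; θ = arccos((tr R − 1)/2) = 0.679433 rad = 38.929°
axis k = ((R−Rᵀ)₃₂, (R−Rᵀ)₁₃, (R−Rᵀ)₂₁) / (2 sinθ) = (+0.921599, +0.348575, +0.170736)
rvec = θ·k = (+0.626165, +0.236834, +0.116003)

rvec=(0.6262, 0.2368, 0.1160) tvec=(-0.1782, -0.0252, 0.9665)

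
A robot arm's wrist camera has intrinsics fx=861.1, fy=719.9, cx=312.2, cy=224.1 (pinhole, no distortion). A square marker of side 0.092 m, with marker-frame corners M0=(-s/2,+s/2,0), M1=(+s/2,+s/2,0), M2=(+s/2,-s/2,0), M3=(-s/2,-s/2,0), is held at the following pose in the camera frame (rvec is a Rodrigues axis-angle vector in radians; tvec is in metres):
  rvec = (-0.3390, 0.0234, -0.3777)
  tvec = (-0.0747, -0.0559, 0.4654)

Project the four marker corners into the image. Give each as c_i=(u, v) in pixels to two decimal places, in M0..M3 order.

c0=(118.21, 225.89) c1=(282.74, 172.33) c2=(225.83, 55.58) c3=(71.26, 104.86)

Intrinsics K: fx=861.1, fy=719.9, cx=312.2, cy=224.1
Marker side s = 0.092 m; corners in marker frame (Z=0):
  M0 = (-0.0460, +0.0460, 0)
  M1 = (+0.0460, +0.0460, 0)
  M2 = (+0.0460, -0.0460, 0)
  M3 = (-0.0460, -0.0460, 0)
rvec = (-0.3390, 0.0234, -0.3777), |rvec| = θ = 0.50806 rad = 29.110°
Rodrigues: sinθ=0.48648, 1−cosθ=0.12631; R = I + sinθ·[k]× + (1−cosθ)·[k]×²:
    [+0.92992 +0.35778 +0.08506]
    [-0.36554 +0.87396 +0.32028]
    [+0.04025 -0.32893 +0.94350]
t = (-0.0747, -0.0559, 0.4654) m
M0: Pc = R·M0+t = (-0.10102, +0.00112, +0.44842); u = 861.1·(-0.10102)/0.44842 + 312.2 = 118.2130, v = 719.9·(+0.00112)/0.44842 + 224.1 = 225.8932
M1: Pc = R·M1+t = (-0.01547, -0.03251, +0.45212); u = 861.1·(-0.01547)/0.45212 + 312.2 = 282.7444, v = 719.9·(-0.03251)/0.45212 + 224.1 = 172.3306
M2: Pc = R·M2+t = (-0.04838, -0.11292, +0.48238); u = 861.1·(-0.04838)/0.48238 + 312.2 = 225.8347, v = 719.9·(-0.11292)/0.48238 + 224.1 = 55.5844
M3: Pc = R·M3+t = (-0.13393, -0.07929, +0.47868); u = 861.1·(-0.13393)/0.47868 + 312.2 = 71.2645, v = 719.9·(-0.07929)/0.47868 + 224.1 = 104.8577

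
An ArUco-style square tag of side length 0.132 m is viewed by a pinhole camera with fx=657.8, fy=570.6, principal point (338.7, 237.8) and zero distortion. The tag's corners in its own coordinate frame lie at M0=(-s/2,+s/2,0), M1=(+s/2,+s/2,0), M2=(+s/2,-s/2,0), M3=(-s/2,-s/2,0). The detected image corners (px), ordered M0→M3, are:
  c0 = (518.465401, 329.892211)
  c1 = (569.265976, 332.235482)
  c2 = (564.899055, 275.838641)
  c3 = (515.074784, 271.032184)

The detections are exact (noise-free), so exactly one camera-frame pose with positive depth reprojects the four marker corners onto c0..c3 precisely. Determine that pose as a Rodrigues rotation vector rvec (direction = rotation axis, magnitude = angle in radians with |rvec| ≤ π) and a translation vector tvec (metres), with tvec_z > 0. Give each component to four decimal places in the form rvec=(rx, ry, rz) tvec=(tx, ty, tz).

Intrinsics K: fx=657.8, fy=570.6, cx=338.7, cy=237.8
Marker side s = 0.132 m; corners in marker frame (Z=0):
  M0 = (-0.0660, +0.0660, 0)
  M1 = (+0.0660, +0.0660, 0)
  M2 = (+0.0660, -0.0660, 0)
  M3 = (-0.0660, -0.0660, 0)
Detected image corners:
  c0 = (518.465401, 329.892211) px
  c1 = (569.265976, 332.235482) px
  c2 = (564.899055, 275.838641) px
  c3 = (515.074784, 271.032184) px
Planar DLT: solve 8×8 A·h = b for H (H[2,2]=1):
  H  [+562.40111 -64.17651 +542.45960]
  H  [+128.29914 +384.14548 +301.96048]
  H  [+0.33453 -0.17280 +1.00000]
B = K⁻¹H; ‖b₁‖=0.765063, ‖b₂‖=0.765063; λ = 2/(‖b₁‖+‖b₂‖) = 1.307082, sign → tz>0 ⇒ λ=+1.307082
r₁ = λ·B[:,0] = (+0.89238,+0.11167,+0.43725); r₂ = λ·B[:,1] = (-0.01123,+0.97410,-0.22586)
r₃ = r₁×r₂ = (-0.45115,+0.19664,+0.87052); SVD([r₁ r₂ r₃]) → R = UVᵀ:
  R  [+0.89238 -0.01123 -0.45115]
  R  [+0.11167 +0.97410 +0.19664]
  R  [+0.43725 -0.22586 +0.87052]
t = (+0.40488, +0.14697, +1.30708) m
tr R = 2.736990; θ = arccos((tr R − 1)/2) = 0.518639 rad = 29.716°
axis k = ((R−Rᵀ)₃₂, (R−Rᵀ)₁₃, (R−Rᵀ)₂₁) / (2 sinθ) = (-0.426167, -0.896111, +0.123964)
rvec = θ·k = (-0.221027, -0.464758, +0.064292)

rvec=(-0.2210, -0.4648, 0.0643) tvec=(0.4049, 0.1470, 1.3071)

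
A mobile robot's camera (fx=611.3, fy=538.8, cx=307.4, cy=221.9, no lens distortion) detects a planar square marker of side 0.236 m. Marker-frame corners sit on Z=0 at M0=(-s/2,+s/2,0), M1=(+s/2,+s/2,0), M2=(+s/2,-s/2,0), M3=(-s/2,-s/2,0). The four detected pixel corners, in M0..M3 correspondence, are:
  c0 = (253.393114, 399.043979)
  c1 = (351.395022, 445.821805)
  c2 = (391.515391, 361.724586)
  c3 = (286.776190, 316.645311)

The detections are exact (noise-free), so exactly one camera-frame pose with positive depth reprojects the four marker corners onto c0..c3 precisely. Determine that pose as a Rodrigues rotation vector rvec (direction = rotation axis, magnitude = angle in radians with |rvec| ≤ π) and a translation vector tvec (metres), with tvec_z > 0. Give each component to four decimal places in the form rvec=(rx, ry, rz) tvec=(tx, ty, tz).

Intrinsics K: fx=611.3, fy=538.8, cx=307.4, cy=221.9
Marker side s = 0.236 m; corners in marker frame (Z=0):
  M0 = (-0.1180, +0.1180, 0)
  M1 = (+0.1180, +0.1180, 0)
  M2 = (+0.1180, -0.1180, 0)
  M3 = (-0.1180, -0.1180, 0)
Detected image corners:
  c0 = (253.393114, 399.043979) px
  c1 = (351.395022, 445.821805) px
  c2 = (391.515391, 361.724586) px
  c3 = (286.776190, 316.645311) px
Planar DLT: solve 8×8 A·h = b for H (H[2,2]=1):
  H  [+364.54376 -88.48894 +319.11244]
  H  [+117.96086 +432.08086 +381.28721]
  H  [-0.20152 +0.20856 +1.00000]
B = K⁻¹H; ‖b₁‖=0.786463, ‖b₂‖=0.786463; λ = 2/(‖b₁‖+‖b₂‖) = 1.271515, sign → tz>0 ⇒ λ=+1.271515
r₁ = λ·B[:,0] = (+0.88711,+0.38390,-0.25623); r₂ = λ·B[:,1] = (-0.31741,+0.91045,+0.26519)
r₃ = r₁×r₂ = (+0.33510,-0.15392,+0.92953); SVD([r₁ r₂ r₃]) → R = UVᵀ:
  R  [+0.88711 -0.31741 +0.33510]
  R  [+0.38390 +0.91045 -0.15392]
  R  [-0.25623 +0.26519 +0.92953]
t = (+0.02436, +0.37614, +1.27152) m
tr R = 2.727090; θ = arccos((tr R − 1)/2) = 0.528538 rad = 30.283°
axis k = ((R−Rᵀ)₃₂, (R−Rᵀ)₁₃, (R−Rᵀ)₂₁) / (2 sinθ) = (+0.415552, +0.586321, +0.695374)
rvec = θ·k = (+0.219635, +0.309893, +0.367532)

rvec=(0.2196, 0.3099, 0.3675) tvec=(0.0244, 0.3761, 1.2715)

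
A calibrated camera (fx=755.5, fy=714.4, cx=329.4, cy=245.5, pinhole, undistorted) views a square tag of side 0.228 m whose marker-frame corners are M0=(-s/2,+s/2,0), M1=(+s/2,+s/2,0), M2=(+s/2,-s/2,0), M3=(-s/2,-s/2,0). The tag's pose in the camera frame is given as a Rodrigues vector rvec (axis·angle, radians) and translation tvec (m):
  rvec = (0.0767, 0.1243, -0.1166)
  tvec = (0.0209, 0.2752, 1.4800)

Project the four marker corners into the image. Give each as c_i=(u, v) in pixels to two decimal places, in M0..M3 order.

c0=(290.33, 436.06) c1=(404.79, 427.54) c2=(391.34, 318.84) c3=(275.94, 329.58)

Intrinsics K: fx=755.5, fy=714.4, cx=329.4, cy=245.5
Marker side s = 0.228 m; corners in marker frame (Z=0):
  M0 = (-0.1140, +0.1140, 0)
  M1 = (+0.1140, +0.1140, 0)
  M2 = (+0.1140, -0.1140, 0)
  M3 = (-0.1140, -0.1140, 0)
rvec = (0.0767, 0.1243, -0.1166), |rvec| = θ = 0.18689 rad = 10.708°
Rodrigues: sinθ=0.18581, 1−cosθ=0.01741; R = I + sinθ·[k]× + (1−cosθ)·[k]×²:
    [+0.98552 +0.12068 +0.11912]
    [-0.11117 +0.99029 -0.08348]
    [-0.12804 +0.06903 +0.98936]
t = (0.0209, 0.2752, 1.4800) m
M0: Pc = R·M0+t = (-0.07769, +0.40077, +1.50247); u = 755.5·(-0.07769)/1.50247 + 329.4 = 290.3332, v = 714.4·(+0.40077)/1.50247 + 245.5 = 436.0584
M1: Pc = R·M1+t = (+0.14701, +0.37542, +1.47327); u = 755.5·(+0.14701)/1.47327 + 329.4 = 404.7853, v = 714.4·(+0.37542)/1.47327 + 245.5 = 427.5435
M2: Pc = R·M2+t = (+0.11949, +0.14963, +1.45753); u = 755.5·(+0.11949)/1.45753 + 329.4 = 391.3377, v = 714.4·(+0.14963)/1.45753 + 245.5 = 318.8419
M3: Pc = R·M3+t = (-0.10521, +0.17498, +1.48673); u = 755.5·(-0.10521)/1.48673 + 329.4 = 275.9381, v = 714.4·(+0.17498)/1.48673 + 245.5 = 329.5813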